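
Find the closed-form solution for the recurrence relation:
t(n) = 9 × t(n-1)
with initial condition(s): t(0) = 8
Recurrence: t(n) = 9 × t(n-1), initial: t(0) = 8.
Each term is 9 times the previous, so this is geometric with ratio 9. After n steps: t(n) = t(0)·9ⁿ = 8·9ⁿ.

t(n) = 8·9ⁿ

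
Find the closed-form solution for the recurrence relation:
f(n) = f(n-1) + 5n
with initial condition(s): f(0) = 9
Recurrence: f(n) = f(n-1) + 5n, initial: f(0) = 9.
Telescoping: f(n) = f(0) + 5·Σᵢ₌₁ⁿ i = 9 + 5·n(n+1)/2.

f(n) = 5·n(n+1)/2 + 9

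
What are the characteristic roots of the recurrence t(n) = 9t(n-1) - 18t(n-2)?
Substitute t(n) = rⁿ and divide through by rⁿ⁻²: r² - 9r + 18 = 0
Factor: (r - 6)(r - 3) = 0, so r = 6, 3.
General solution: t(n) = A·6ⁿ + B·3ⁿ

Characteristic: r² - 9r + 18 = 0, Roots: r = 6, 3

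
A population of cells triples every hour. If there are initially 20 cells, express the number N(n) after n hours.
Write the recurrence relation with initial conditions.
Each hour multiplies the count by 3, so the count after n hours depends only on the count after n-1 hours: N(n) = 3 × N(n-1). The starting count gives N(0) = 20.
Unrolling n times gives the closed form N(n) = 20 × 3ⁿ.

N(n) = 3 × N(n-1), N(0) = 20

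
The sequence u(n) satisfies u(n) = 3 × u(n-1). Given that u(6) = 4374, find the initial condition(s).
In general u(n) = 3ⁿ · u(0). At n = 6: u(0) = u(6) / 3^6 = 4374 / 729 = 6.

u(0) = 6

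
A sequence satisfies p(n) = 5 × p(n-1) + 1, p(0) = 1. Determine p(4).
Computing step by step:
p(0) = 1
p(1) = 5 × 1 + 1 = 6
p(2) = 5 × 6 + 1 = 31
p(3) = 5 × 31 + 1 = 156
p(4) = 5 × 156 + 1 = 781

781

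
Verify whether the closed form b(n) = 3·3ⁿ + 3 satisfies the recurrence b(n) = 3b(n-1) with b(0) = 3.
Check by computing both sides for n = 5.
From the recurrence with b(0) = 3:
  b(0) = 3, b(1) = 9, b(2) = 27, b(3) = 81, b(4) = 243, b(5) = 729
  so the recurrence gives b(5) = 729.
From the proposed closed form b(n) = 3·3ⁿ + 3:
  b(5) = 732.
The recurrence gives 729 but the closed form gives 732, so the closed form does not satisfy the recurrence.

No, the closed form is incorrect.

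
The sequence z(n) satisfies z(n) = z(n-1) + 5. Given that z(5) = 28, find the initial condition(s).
z(5) = z(0) + 5·5, so z(0) = 28 - 25 = 3.

z(0) = 3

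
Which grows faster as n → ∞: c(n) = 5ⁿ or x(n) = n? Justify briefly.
Comparing growth rates:
Growth-rate hierarchy: log n ≺ any polynomial ≺ any exponential cⁿ (c>1) ≺ n! ≺ nⁿ.
exponential base 5 dominates polynomial degree 1 asymptotically.

c(n) grows faster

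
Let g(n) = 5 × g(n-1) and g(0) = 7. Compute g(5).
Computing step by step:
g(0) = 7
g(1) = 5 × 7 = 35
g(2) = 5 × 35 = 175
g(3) = 5 × 175 = 875
g(4) = 5 × 875 = 4375
g(5) = 5 × 4375 = 21875

21875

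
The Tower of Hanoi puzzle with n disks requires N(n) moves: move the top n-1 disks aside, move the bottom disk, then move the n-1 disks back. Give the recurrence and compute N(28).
Moving n disks = move the top n-1 disks aside (N(n-1) moves) + move the largest disk (1 move) + move the n-1 disks back on top (N(n-1) moves), so N(n) = 2N(n-1) + 1, with N(1) = 1 (a single disk takes one move).
First terms: 1, 3, 7, 15, 31, 63, … — each is one less than a power of 2. Indeed N(n) + 1 = 2(N(n-1) + 1) with N(1) + 1 = 2, so N(n) + 1 = 2ⁿ and N(n) = 2ⁿ - 1.
Hence N(28) = 2^28 - 1 = 268435456 - 1 = 268435455.

N(n) = 2N(n-1) + 1, N(1) = 1; N(28) = 268435455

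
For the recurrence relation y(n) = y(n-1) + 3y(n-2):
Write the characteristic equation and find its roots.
Substitute y(n) = rⁿ and divide through by rⁿ⁻²: r² - r - 3 = 0
Discriminant: 1² + 4·3 = 13, not a perfect square, so by the quadratic formula r = (1 ± √13)/2.
General solution: y(n) = A·r₁ⁿ + B·r₂ⁿ where r₁,r₂ = (1 ± √13)/2

Characteristic: r² - r - 3 = 0, Roots: r = (1 ± √13)/2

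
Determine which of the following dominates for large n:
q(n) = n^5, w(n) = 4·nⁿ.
Comparing growth rates:
Growth-rate hierarchy: log n ≺ any polynomial ≺ any exponential cⁿ (c>1) ≺ n! ≺ nⁿ.
super-exponential nⁿ dominates polynomial degree 5 asymptotically.

w(n) grows faster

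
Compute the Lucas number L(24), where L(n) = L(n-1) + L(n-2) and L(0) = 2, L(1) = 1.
Computing the sequence terms:
2, 1, 3, 4, 7, 11, 18, 29, 47, 76, 123, 199, 322, 521, 843, 1364, 2207, 3571, 5778, 9349, 15127, 24476, 39603, 64079, 103682

103682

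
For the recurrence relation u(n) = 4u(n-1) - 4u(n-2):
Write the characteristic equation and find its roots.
Substitute u(n) = rⁿ and divide through by rⁿ⁻²: r² - 4r + 4 = 0
Factor: (r - 2)² = 0, so r = 2 (double root).
General solution: u(n) = (A + Bn)·2ⁿ

Characteristic: r² - 4r + 4 = 0, Roots: r = 2 (double root)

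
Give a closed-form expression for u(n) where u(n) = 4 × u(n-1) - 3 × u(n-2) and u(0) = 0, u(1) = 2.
Recurrence: u(n) = 4 × u(n-1) - 3 × u(n-2), initial: u(0) = 0, u(1) = 2.
Characteristic equation: r² - 4r + 3 = 0, which factors as (r - 3)(r - 1) = 0, so r = 3, 1. General solution u(n) = A·3ⁿ + B·1ⁿ. From u(0) = 0: A + B = 0. From u(1) = 2: 3A + 1B = 2. Solving gives A = 1, B = -1.

u(n) = 3ⁿ - 1ⁿ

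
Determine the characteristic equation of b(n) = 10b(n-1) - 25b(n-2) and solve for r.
Substitute b(n) = rⁿ and divide through by rⁿ⁻²: r² - 10r + 25 = 0
Factor: (r - 5)² = 0, so r = 5 (double root).
General solution: b(n) = (A + Bn)·5ⁿ

Characteristic: r² - 10r + 25 = 0, Roots: r = 5 (double root)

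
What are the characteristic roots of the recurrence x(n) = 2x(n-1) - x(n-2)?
Substitute x(n) = rⁿ and divide through by rⁿ⁻²: r² - 2r + 1 = 0
Factor: (r - 1)² = 0, so r = 1 (double root).
General solution: x(n) = (A + Bn)·1ⁿ

Characteristic: r² - 2r + 1 = 0, Roots: r = 1 (double root)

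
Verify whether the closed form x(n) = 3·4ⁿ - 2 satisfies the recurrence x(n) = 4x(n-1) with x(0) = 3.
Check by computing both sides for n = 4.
From the recurrence with x(0) = 3:
  x(0) = 3, x(1) = 12, x(2) = 48, x(3) = 192, x(4) = 768
  so the recurrence gives x(4) = 768.
From the proposed closed form x(n) = 3·4ⁿ - 2:
  x(4) = 766.
The recurrence gives 768 but the closed form gives 766, so the closed form does not satisfy the recurrence.

No, the closed form is incorrect.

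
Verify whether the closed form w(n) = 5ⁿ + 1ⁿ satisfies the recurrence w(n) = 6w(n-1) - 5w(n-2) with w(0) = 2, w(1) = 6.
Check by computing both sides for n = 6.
From the recurrence with w(0) = 2, w(1) = 6:
  w(0) = 2, w(1) = 6, w(2) = 26, w(3) = 126, w(4) = 626, w(5) = 3126, w(6) = 15626
  so the recurrence gives w(6) = 15626.
From the proposed closed form w(n) = 5ⁿ + 1ⁿ:
  w(6) = 15626.
Both sides give 15626 at n = 6, and the initial condition(s) match, so the closed form is consistent.

Yes, the closed form is correct.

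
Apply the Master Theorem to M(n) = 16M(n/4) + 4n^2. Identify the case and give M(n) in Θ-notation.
Master Theorem template: M(n) = a·M(n/b) + f(n).
Here: a=16, b=4, f(n)=4n^2
Compute log_b(a) = log_4(16) = 2.
f(n) = 4n^2 = Θ(n^2). Case 2: M(n) = Θ(n^2 log n).

Case 2: M(n) = Θ(n^2 log n)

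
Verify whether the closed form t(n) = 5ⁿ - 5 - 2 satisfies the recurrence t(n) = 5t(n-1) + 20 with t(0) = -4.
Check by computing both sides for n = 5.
From the recurrence with t(0) = -4:
  t(0) = -4, t(1) = 0, t(2) = 20, t(3) = 120, t(4) = 620, t(5) = 3120
  so the recurrence gives t(5) = 3120.
From the proposed closed form t(n) = 5ⁿ - 5 - 2:
  t(5) = 3118.
The recurrence gives 3120 but the closed form gives 3118, so the closed form does not satisfy the recurrence.

No, the closed form is incorrect.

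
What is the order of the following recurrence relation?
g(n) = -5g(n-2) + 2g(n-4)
The order is the largest lag k for which g(n-k) appears. Here the deepest term is g(n-4), so the order is 4.

Order 4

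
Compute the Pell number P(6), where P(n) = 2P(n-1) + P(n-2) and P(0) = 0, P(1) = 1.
Computing the sequence terms:
0, 1, 2, 5, 12, 29, 70

70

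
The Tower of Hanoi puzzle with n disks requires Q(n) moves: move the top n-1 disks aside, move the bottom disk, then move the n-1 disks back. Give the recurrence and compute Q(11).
Moving n disks = move the top n-1 disks aside (Q(n-1) moves) + move the largest disk (1 move) + move the n-1 disks back on top (Q(n-1) moves), so Q(n) = 2Q(n-1) + 1, with Q(1) = 1 (a single disk takes one move).
First terms: 1, 3, 7, 15, 31, 63, … — each is one less than a power of 2. Indeed Q(n) + 1 = 2(Q(n-1) + 1) with Q(1) + 1 = 2, so Q(n) + 1 = 2ⁿ and Q(n) = 2ⁿ - 1.
Hence Q(11) = 2^11 - 1 = 2048 - 1 = 2047.

Q(n) = 2Q(n-1) + 1, Q(1) = 1; Q(11) = 2047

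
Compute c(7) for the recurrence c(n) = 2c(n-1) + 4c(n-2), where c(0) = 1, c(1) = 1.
Computing the sequence terms:
1, 1, 6, 16, 56, 176, 576, 1856

1856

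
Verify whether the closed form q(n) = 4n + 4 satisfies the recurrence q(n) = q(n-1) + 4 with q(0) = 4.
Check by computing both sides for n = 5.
From the recurrence with q(0) = 4:
  q(0) = 4, q(1) = 8, q(2) = 12, q(3) = 16, q(4) = 20, q(5) = 24
  so the recurrence gives q(5) = 24.
From the proposed closed form q(n) = 4n + 4:
  q(5) = 24.
Both sides give 24 at n = 5, and the initial condition(s) match, so the closed form is consistent.

Yes, the closed form is correct.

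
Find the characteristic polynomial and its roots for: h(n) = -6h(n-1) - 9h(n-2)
Substitute h(n) = rⁿ and divide through by rⁿ⁻²: r² + 6r + 9 = 0
Factor: (r + 3)² = 0, so r = -3 (double root).
General solution: h(n) = (A + Bn)·(-3)ⁿ

Characteristic: r² + 6r + 9 = 0, Roots: r = -3 (double root)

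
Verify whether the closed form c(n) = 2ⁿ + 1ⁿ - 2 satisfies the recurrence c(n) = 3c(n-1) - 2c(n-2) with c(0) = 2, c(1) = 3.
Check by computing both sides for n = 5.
From the recurrence with c(0) = 2, c(1) = 3:
  c(0) = 2, c(1) = 3, c(2) = 5, c(3) = 9, c(4) = 17, c(5) = 33
  so the recurrence gives c(5) = 33.
From the proposed closed form c(n) = 2ⁿ + 1ⁿ - 2:
  c(5) = 31.
The recurrence gives 33 but the closed form gives 31, so the closed form does not satisfy the recurrence.

No, the closed form is incorrect.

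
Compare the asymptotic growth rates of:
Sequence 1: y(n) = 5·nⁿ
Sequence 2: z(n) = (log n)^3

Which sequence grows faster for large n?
Comparing growth rates:
Growth-rate hierarchy: log n ≺ any polynomial ≺ any exponential cⁿ (c>1) ≺ n! ≺ nⁿ.
super-exponential nⁿ dominates polylogarithmic (log n)^3 asymptotically.

y(n) grows faster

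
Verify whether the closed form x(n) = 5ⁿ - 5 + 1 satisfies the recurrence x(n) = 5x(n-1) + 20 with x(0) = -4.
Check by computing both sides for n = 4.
From the recurrence with x(0) = -4:
  x(0) = -4, x(1) = 0, x(2) = 20, x(3) = 120, x(4) = 620
  so the recurrence gives x(4) = 620.
From the proposed closed form x(n) = 5ⁿ - 5 + 1:
  x(4) = 621.
The recurrence gives 620 but the closed form gives 621, so the closed form does not satisfy the recurrence.

No, the closed form is incorrect.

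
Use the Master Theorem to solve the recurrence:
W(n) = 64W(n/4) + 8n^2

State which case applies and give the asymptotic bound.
Master Theorem template: W(n) = a·W(n/b) + f(n).
Here: a=64, b=4, f(n)=8n^2
Compute log_b(a) = log_4(64) = 3.
f(n) = 8n^2 = O(n^(3-ε)) with ε = 1. Case 1: W(n) = Θ(n^log_b(a)) = Θ(n^3).

Case 1: W(n) = Θ(n^3)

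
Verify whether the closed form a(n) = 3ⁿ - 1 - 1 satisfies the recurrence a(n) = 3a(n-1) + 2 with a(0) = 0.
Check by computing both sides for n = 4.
From the recurrence with a(0) = 0:
  a(0) = 0, a(1) = 2, a(2) = 8, a(3) = 26, a(4) = 80
  so the recurrence gives a(4) = 80.
From the proposed closed form a(n) = 3ⁿ - 1 - 1:
  a(4) = 79.
The recurrence gives 80 but the closed form gives 79, so the closed form does not satisfy the recurrence.

No, the closed form is incorrect.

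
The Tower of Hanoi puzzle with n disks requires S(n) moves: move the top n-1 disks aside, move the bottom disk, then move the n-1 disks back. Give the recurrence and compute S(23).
Moving n disks = move the top n-1 disks aside (S(n-1) moves) + move the largest disk (1 move) + move the n-1 disks back on top (S(n-1) moves), so S(n) = 2S(n-1) + 1, with S(1) = 1 (a single disk takes one move).
First terms: 1, 3, 7, 15, 31, 63, … — each is one less than a power of 2. Indeed S(n) + 1 = 2(S(n-1) + 1) with S(1) + 1 = 2, so S(n) + 1 = 2ⁿ and S(n) = 2ⁿ - 1.
Hence S(23) = 2^23 - 1 = 8388608 - 1 = 8388607.

S(n) = 2S(n-1) + 1, S(1) = 1; S(23) = 8388607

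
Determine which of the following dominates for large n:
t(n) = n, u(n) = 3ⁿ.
Comparing growth rates:
Growth-rate hierarchy: log n ≺ any polynomial ≺ any exponential cⁿ (c>1) ≺ n! ≺ nⁿ.
exponential base 3 dominates polynomial degree 1 asymptotically.

u(n) grows faster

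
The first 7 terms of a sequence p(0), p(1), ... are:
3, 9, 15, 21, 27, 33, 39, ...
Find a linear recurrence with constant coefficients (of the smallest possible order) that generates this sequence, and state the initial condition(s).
Look for the lowest-order linear relation among consecutive terms.
Observation: consecutive differences are constant (= 6).
Check at n=2: 1·9 + 6 = 15. ✓

p(n) = p(n-1) + 6, p(0) = 3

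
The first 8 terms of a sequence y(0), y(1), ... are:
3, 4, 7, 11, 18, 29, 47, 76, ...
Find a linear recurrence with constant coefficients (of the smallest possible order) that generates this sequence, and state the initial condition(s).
Look for the lowest-order linear relation among consecutive terms.
Observation: y(n) - 1·y(n-1) - (1)·y(n-2) = 0 holds for the shown terms, and no order-1 relation y(n) = α·y(n-1) + β fits.
Check at n=3: 1·7 + (1)·4 = 11. ✓

y(n) = y(n-1) + y(n-2), y(0) = 3, y(1) = 4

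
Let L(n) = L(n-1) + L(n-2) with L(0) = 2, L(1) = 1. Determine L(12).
Computing the sequence terms:
2, 1, 3, 4, 7, 11, 18, 29, 47, 76, 123, 199, 322

322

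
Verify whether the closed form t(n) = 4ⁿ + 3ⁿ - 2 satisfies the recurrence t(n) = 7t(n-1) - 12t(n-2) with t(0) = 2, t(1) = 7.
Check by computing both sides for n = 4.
From the recurrence with t(0) = 2, t(1) = 7:
  t(0) = 2, t(1) = 7, t(2) = 25, t(3) = 91, t(4) = 337
  so the recurrence gives t(4) = 337.
From the proposed closed form t(n) = 4ⁿ + 3ⁿ - 2:
  t(4) = 335.
The recurrence gives 337 but the closed form gives 335, so the closed form does not satisfy the recurrence.

No, the closed form is incorrect.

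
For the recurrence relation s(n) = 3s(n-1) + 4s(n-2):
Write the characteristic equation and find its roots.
Substitute s(n) = rⁿ and divide through by rⁿ⁻²: r² - 3r - 4 = 0
Factor: (r + 1)(r - 4) = 0, so r = -1, 4.
General solution: s(n) = A·(-1)ⁿ + B·4ⁿ

Characteristic: r² - 3r - 4 = 0, Roots: r = -1, 4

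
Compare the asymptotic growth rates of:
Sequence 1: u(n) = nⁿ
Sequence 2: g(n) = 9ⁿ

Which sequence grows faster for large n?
Comparing growth rates:
Growth-rate hierarchy: log n ≺ any polynomial ≺ any exponential cⁿ (c>1) ≺ n! ≺ nⁿ.
super-exponential nⁿ dominates exponential base 9 asymptotically.

u(n) grows faster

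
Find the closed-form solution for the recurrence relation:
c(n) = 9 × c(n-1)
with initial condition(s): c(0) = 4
Recurrence: c(n) = 9 × c(n-1), initial: c(0) = 4.
Each term is 9 times the previous, so this is geometric with ratio 9. After n steps: c(n) = c(0)·9ⁿ = 4·9ⁿ.

c(n) = 4·9ⁿ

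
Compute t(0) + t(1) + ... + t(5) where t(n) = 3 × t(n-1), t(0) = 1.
Computing the sequence terms: 1, 3, 9, 27, 81, 243
Adding these values together:

364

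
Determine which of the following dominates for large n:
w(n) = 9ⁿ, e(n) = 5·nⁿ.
Comparing growth rates:
Growth-rate hierarchy: log n ≺ any polynomial ≺ any exponential cⁿ (c>1) ≺ n! ≺ nⁿ.
super-exponential nⁿ dominates exponential base 9 asymptotically.

e(n) grows faster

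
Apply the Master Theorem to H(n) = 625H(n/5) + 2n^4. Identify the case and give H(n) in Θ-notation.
Master Theorem template: H(n) = a·H(n/b) + f(n).
Here: a=625, b=5, f(n)=2n^4
Compute log_b(a) = log_5(625) = 4.
f(n) = 2n^4 = Θ(n^4). Case 2: H(n) = Θ(n^4 log n).

Case 2: H(n) = Θ(n^4 log n)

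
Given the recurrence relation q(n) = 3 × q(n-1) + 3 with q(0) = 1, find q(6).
Computing step by step:
q(0) = 1
q(1) = 3 × 1 + 3 = 6
q(2) = 3 × 6 + 3 = 21
q(3) = 3 × 21 + 3 = 66
q(4) = 3 × 66 + 3 = 201
q(5) = 3 × 201 + 3 = 606
q(6) = 3 × 606 + 3 = 1821

1821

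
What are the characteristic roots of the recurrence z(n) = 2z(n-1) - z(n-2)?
Substitute z(n) = rⁿ and divide through by rⁿ⁻²: r² - 2r + 1 = 0
Factor: (r - 1)² = 0, so r = 1 (double root).
General solution: z(n) = (A + Bn)·1ⁿ

Characteristic: r² - 2r + 1 = 0, Roots: r = 1 (double root)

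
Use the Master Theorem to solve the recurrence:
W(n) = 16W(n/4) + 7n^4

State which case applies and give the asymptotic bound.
Master Theorem template: W(n) = a·W(n/b) + f(n).
Here: a=16, b=4, f(n)=7n^4
Compute log_b(a) = log_4(16) = 2.
f(n) = 7n^4 = Ω(n^(2+ε)) with ε = 2, and the regularity condition holds (a·f(n/b) = (a/b^4)·f(n) with a/b^4 = 4^-2 < 1). Case 3: W(n) = Θ(f(n)) = Θ(n^4).

Case 3: W(n) = Θ(n^4)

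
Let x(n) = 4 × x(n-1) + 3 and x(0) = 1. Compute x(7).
Computing step by step:
x(0) = 1
x(1) = 4 × 1 + 3 = 7
x(2) = 4 × 7 + 3 = 31
x(3) = 4 × 31 + 3 = 127
x(4) = 4 × 127 + 3 = 511
x(5) = 4 × 511 + 3 = 2047
x(6) = 4 × 2047 + 3 = 8191
x(7) = 4 × 8191 + 3 = 32767

32767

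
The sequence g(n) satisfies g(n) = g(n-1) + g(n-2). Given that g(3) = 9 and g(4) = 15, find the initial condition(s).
Work backwards using g(k) = g(k+2) - g(k+1):
g(2) = g(4) - g(3) = 15 - 9 = 6
g(1) = g(3) - g(2) = 9 - 6 = 3
g(0) = g(2) - g(1) = 6 - 3 = 3

g(0) = 3, g(1) = 3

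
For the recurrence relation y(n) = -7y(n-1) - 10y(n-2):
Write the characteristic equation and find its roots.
Substitute y(n) = rⁿ and divide through by rⁿ⁻²: r² + 7r + 10 = 0
Factor: (r + 2)(r + 5) = 0, so r = -2, -5.
General solution: y(n) = A·(-2)ⁿ + B·(-5)ⁿ

Characteristic: r² + 7r + 10 = 0, Roots: r = -2, -5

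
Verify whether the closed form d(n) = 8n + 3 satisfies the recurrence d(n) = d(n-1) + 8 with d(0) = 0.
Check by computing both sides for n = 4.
From the recurrence with d(0) = 0:
  d(0) = 0, d(1) = 8, d(2) = 16, d(3) = 24, d(4) = 32
  so the recurrence gives d(4) = 32.
From the proposed closed form d(n) = 8n + 3:
  d(4) = 35.
The recurrence gives 32 but the closed form gives 35, so the closed form does not satisfy the recurrence.

No, the closed form is incorrect.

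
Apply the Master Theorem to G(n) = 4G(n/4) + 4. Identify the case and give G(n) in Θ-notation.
Master Theorem template: G(n) = a·G(n/b) + f(n).
Here: a=4, b=4, f(n)=4
Compute log_b(a) = log_4(4) = 1.
f(n) = 4 = O(n^(1-ε)) with ε = 1. Case 1: G(n) = Θ(n^log_b(a)) = Θ(n).

Case 1: G(n) = Θ(n)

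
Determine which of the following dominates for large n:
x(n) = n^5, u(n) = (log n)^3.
Comparing growth rates:
Growth-rate hierarchy: log n ≺ any polynomial ≺ any exponential cⁿ (c>1) ≺ n! ≺ nⁿ.
polynomial degree 5 dominates polylogarithmic (log n)^3 asymptotically.

x(n) grows faster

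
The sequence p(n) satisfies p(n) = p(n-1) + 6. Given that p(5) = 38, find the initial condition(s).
p(5) = p(0) + 5·6, so p(0) = 38 - 30 = 8.

p(0) = 8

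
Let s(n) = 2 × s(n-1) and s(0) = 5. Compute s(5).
Computing step by step:
s(0) = 5
s(1) = 2 × 5 = 10
s(2) = 2 × 10 = 20
s(3) = 2 × 20 = 40
s(4) = 2 × 40 = 80
s(5) = 2 × 80 = 160

160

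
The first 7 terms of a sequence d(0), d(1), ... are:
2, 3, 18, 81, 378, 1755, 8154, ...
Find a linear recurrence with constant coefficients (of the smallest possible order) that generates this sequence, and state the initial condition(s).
Look for the lowest-order linear relation among consecutive terms.
Observation: d(n) - 4·d(n-1) - (3)·d(n-2) = 0 holds for the shown terms, and no order-1 relation d(n) = α·d(n-1) + β fits.
Check at n=3: 4·18 + (3)·3 = 81. ✓

d(n) = 4d(n-1) + 3d(n-2), d(0) = 2, d(1) = 3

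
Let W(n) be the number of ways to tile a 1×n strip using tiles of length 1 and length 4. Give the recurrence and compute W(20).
Condition on the last tile: it has length 1 (leaving a 1×(n-1) strip) or length 4 (leaving a 1×(n-4) strip), so W(n) = W(n-1) + W(n-4) (order-4 linear recurrence).
For 0 ≤ i < 4 only unit tiles fit, so W(i) = 1.
Iterating the recurrence: W(4) = 2, W(5) = 3, W(6) = 4, W(7) = 5, W(8) = 7, W(9) = 10, W(10) = 14, W(11) = 19, W(12) = 26, W(13) = 36, W(14) = 50, W(15) = 69, W(16) = 95, W(17) = 131, W(18) = 181, W(19) = 250, W(20) = 345.

W(n) = W(n-1) + W(n-4), with W(i) = 1 for 0 ≤ i < 4; W(20) = 345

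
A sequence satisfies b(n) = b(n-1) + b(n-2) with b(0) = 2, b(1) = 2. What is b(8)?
Computing the sequence terms:
2, 2, 4, 6, 10, 16, 26, 42, 68

68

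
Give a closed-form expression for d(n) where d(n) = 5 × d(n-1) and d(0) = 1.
Recurrence: d(n) = 5 × d(n-1), initial: d(0) = 1.
Each term is 5 times the previous, so this is geometric with ratio 5. After n steps: d(n) = d(0)·5ⁿ = 5ⁿ.

d(n) = 5ⁿ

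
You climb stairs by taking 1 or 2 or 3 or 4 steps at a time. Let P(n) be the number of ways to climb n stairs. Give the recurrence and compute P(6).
Condition on the size of the last step (1 to 4): before it there were n-1, …, n-4 stairs climbed, and these cases are disjoint, so P(n) = P(n-1) + P(n-2) + P(n-3) + P(n-4) (order-4 linear recurrence).
Initial conditions by direct count (compositions of i into parts ≤ 4): P(1) = 1; P(2) = 2; P(3) = 4; P(4) = 8.
Iterating the recurrence: P(5) = 15, P(6) = 29.

P(n) = P(n-1) + P(n-2) + P(n-3) + P(n-4), P(1) = 1, P(2) = 2, P(3) = 4, P(4) = 8; P(6) = 29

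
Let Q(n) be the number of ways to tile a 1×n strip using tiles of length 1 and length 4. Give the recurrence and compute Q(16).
Condition on the last tile: it has length 1 (leaving a 1×(n-1) strip) or length 4 (leaving a 1×(n-4) strip), so Q(n) = Q(n-1) + Q(n-4) (order-4 linear recurrence).
For 0 ≤ i < 4 only unit tiles fit, so Q(i) = 1.
Iterating the recurrence: Q(4) = 2, Q(5) = 3, Q(6) = 4, Q(7) = 5, Q(8) = 7, Q(9) = 10, Q(10) = 14, Q(11) = 19, Q(12) = 26, Q(13) = 36, Q(14) = 50, Q(15) = 69, Q(16) = 95.

Q(n) = Q(n-1) + Q(n-4), with Q(i) = 1 for 0 ≤ i < 4; Q(16) = 95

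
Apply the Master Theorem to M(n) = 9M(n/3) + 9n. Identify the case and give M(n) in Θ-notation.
Master Theorem template: M(n) = a·M(n/b) + f(n).
Here: a=9, b=3, f(n)=9n
Compute log_b(a) = log_3(9) = 2.
f(n) = 9n = O(n^(2-ε)) with ε = 1. Case 1: M(n) = Θ(n^log_b(a)) = Θ(n^2).

Case 1: M(n) = Θ(n^2)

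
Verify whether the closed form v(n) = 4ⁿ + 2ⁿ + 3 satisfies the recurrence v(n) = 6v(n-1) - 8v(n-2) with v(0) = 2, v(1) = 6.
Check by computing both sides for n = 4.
From the recurrence with v(0) = 2, v(1) = 6:
  v(0) = 2, v(1) = 6, v(2) = 20, v(3) = 72, v(4) = 272
  so the recurrence gives v(4) = 272.
From the proposed closed form v(n) = 4ⁿ + 2ⁿ + 3:
  v(4) = 275.
The recurrence gives 272 but the closed form gives 275, so the closed form does not satisfy the recurrence.

No, the closed form is incorrect.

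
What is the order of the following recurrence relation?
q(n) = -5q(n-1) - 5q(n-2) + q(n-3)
The order is the largest lag k for which q(n-k) appears. Here the deepest term is q(n-3), so the order is 3.

Order 3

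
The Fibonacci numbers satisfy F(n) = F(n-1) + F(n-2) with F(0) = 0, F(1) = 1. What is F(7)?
Computing the sequence terms:
0, 1, 1, 2, 3, 5, 8, 13

13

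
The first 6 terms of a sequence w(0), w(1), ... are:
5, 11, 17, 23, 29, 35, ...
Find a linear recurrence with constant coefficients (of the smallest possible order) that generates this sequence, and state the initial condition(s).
Look for the lowest-order linear relation among consecutive terms.
Observation: consecutive differences are constant (= 6).
Check at n=2: 1·11 + 6 = 17. ✓

w(n) = w(n-1) + 6, w(0) = 5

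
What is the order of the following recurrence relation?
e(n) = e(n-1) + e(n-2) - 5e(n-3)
The order is the largest lag k for which e(n-k) appears. Here the deepest term is e(n-3), so the order is 3.

Order 3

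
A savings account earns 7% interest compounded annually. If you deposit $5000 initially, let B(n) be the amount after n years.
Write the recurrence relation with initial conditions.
Each year the balance grows by 7%, i.e. is multiplied by 1 + 7/100 = 1.07, so B(n) = 1.07 × B(n-1). The initial deposit gives B(0) = 5000.
Unrolling gives the closed form B(n) = 5000 × (1.07)ⁿ.

B(n) = 1.07 × B(n-1), B(0) = 5000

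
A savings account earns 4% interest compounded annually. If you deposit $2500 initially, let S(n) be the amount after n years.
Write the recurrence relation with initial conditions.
Each year the balance grows by 4%, i.e. is multiplied by 1 + 4/100 = 1.04, so S(n) = 1.04 × S(n-1). The initial deposit gives S(0) = 2500.
Unrolling gives the closed form S(n) = 2500 × (1.04)ⁿ.

S(n) = 1.04 × S(n-1), S(0) = 2500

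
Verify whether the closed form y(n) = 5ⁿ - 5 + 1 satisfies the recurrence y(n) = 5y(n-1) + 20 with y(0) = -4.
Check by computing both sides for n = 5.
From the recurrence with y(0) = -4:
  y(0) = -4, y(1) = 0, y(2) = 20, y(3) = 120, y(4) = 620, y(5) = 3120
  so the recurrence gives y(5) = 3120.
From the proposed closed form y(n) = 5ⁿ - 5 + 1:
  y(5) = 3121.
The recurrence gives 3120 but the closed form gives 3121, so the closed form does not satisfy the recurrence.

No, the closed form is incorrect.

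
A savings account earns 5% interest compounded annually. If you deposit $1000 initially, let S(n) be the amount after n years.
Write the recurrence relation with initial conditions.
Each year the balance grows by 5%, i.e. is multiplied by 1 + 5/100 = 1.05, so S(n) = 1.05 × S(n-1). The initial deposit gives S(0) = 1000.
Unrolling gives the closed form S(n) = 1000 × (1.05)ⁿ.

S(n) = 1.05 × S(n-1), S(0) = 1000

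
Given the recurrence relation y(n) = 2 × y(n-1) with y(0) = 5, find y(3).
Computing step by step:
y(0) = 5
y(1) = 2 × 5 = 10
y(2) = 2 × 10 = 20
y(3) = 2 × 20 = 40

40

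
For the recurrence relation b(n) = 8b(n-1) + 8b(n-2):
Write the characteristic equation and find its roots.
Substitute b(n) = rⁿ and divide through by rⁿ⁻²: r² - 8r - 8 = 0
Discriminant: 8² + 4·8 = 96, not a perfect square, so by the quadratic formula r = (8 ± √96)/2.
General solution: b(n) = A·r₁ⁿ + B·r₂ⁿ where r₁,r₂ = (8 ± √96)/2

Characteristic: r² - 8r - 8 = 0, Roots: r = (8 ± √96)/2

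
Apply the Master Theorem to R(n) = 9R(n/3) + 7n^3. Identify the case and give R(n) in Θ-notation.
Master Theorem template: R(n) = a·R(n/b) + f(n).
Here: a=9, b=3, f(n)=7n^3
Compute log_b(a) = log_3(9) = 2.
f(n) = 7n^3 = Ω(n^(2+ε)) with ε = 1, and the regularity condition holds (a·f(n/b) = (a/b^3)·f(n) with a/b^3 = 3^-1 < 1). Case 3: R(n) = Θ(f(n)) = Θ(n^3).

Case 3: R(n) = Θ(n^3)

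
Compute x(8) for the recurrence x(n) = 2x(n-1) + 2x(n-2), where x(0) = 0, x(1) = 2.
Computing the sequence terms:
0, 2, 4, 12, 32, 88, 240, 656, 1792

1792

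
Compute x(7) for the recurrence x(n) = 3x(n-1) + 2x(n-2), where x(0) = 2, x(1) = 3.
Computing the sequence terms:
2, 3, 13, 45, 161, 573, 2041, 7269

7269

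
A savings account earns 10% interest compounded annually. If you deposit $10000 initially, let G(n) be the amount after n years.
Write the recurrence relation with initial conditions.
Each year the balance grows by 10%, i.e. is multiplied by 1 + 10/100 = 1.1, so G(n) = 1.1 × G(n-1). The initial deposit gives G(0) = 10000.
Unrolling gives the closed form G(n) = 10000 × (1.1)ⁿ.

G(n) = 1.1 × G(n-1), G(0) = 10000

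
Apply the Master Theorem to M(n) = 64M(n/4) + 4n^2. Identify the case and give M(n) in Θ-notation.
Master Theorem template: M(n) = a·M(n/b) + f(n).
Here: a=64, b=4, f(n)=4n^2
Compute log_b(a) = log_4(64) = 3.
f(n) = 4n^2 = O(n^(3-ε)) with ε = 1. Case 1: M(n) = Θ(n^log_b(a)) = Θ(n^3).

Case 1: M(n) = Θ(n^3)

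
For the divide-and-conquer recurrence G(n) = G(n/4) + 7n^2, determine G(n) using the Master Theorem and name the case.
Master Theorem template: G(n) = a·G(n/b) + f(n).
Here: a=1, b=4, f(n)=7n^2
Compute log_b(a) = log_4(1) = 0.
f(n) = 7n^2 = Ω(n^(0+ε)) with ε = 2, and the regularity condition holds (a·f(n/b) = (a/b^2)·f(n) with a/b^2 = 4^-2 < 1). Case 3: G(n) = Θ(f(n)) = Θ(n^2).

Case 3: G(n) = Θ(n^2)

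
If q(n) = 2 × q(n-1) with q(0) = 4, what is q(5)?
Computing step by step:
q(0) = 4
q(1) = 2 × 4 = 8
q(2) = 2 × 8 = 16
q(3) = 2 × 16 = 32
q(4) = 2 × 32 = 64
q(5) = 2 × 64 = 128

128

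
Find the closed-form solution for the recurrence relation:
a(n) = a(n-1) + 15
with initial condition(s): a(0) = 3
Recurrence: a(n) = a(n-1) + 15, initial: a(0) = 3.
Each step adds 15, so a(n) = a(0) + 15n = 15n + 3.

a(n) = 15n + 3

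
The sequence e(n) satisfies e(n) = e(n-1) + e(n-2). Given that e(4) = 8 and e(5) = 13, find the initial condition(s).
Work backwards using e(k) = e(k+2) - e(k+1):
e(3) = e(5) - e(4) = 13 - 8 = 5
e(2) = e(4) - e(3) = 8 - 5 = 3
e(1) = e(3) - e(2) = 5 - 3 = 2
e(0) = e(2) - e(1) = 3 - 2 = 1

e(0) = 1, e(1) = 2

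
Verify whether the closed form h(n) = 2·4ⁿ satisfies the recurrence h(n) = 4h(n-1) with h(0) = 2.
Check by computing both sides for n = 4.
From the recurrence with h(0) = 2:
  h(0) = 2, h(1) = 8, h(2) = 32, h(3) = 128, h(4) = 512
  so the recurrence gives h(4) = 512.
From the proposed closed form h(n) = 2·4ⁿ:
  h(4) = 512.
Both sides give 512 at n = 4, and the initial condition(s) match, so the closed form is consistent.

Yes, the closed form is correct.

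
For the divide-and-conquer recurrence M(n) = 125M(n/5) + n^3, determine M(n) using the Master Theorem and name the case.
Master Theorem template: M(n) = a·M(n/b) + f(n).
Here: a=125, b=5, f(n)=n^3
Compute log_b(a) = log_5(125) = 3.
f(n) = n^3 = Θ(n^3). Case 2: M(n) = Θ(n^3 log n).

Case 2: M(n) = Θ(n^3 log n)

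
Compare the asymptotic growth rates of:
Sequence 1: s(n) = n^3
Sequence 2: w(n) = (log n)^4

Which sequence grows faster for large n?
Comparing growth rates:
Growth-rate hierarchy: log n ≺ any polynomial ≺ any exponential cⁿ (c>1) ≺ n! ≺ nⁿ.
polynomial degree 3 dominates polylogarithmic (log n)^4 asymptotically.

s(n) grows faster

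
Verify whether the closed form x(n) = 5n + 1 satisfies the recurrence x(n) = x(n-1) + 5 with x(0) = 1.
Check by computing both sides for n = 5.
From the recurrence with x(0) = 1:
  x(0) = 1, x(1) = 6, x(2) = 11, x(3) = 16, x(4) = 21, x(5) = 26
  so the recurrence gives x(5) = 26.
From the proposed closed form x(n) = 5n + 1:
  x(5) = 26.
Both sides give 26 at n = 5, and the initial condition(s) match, so the closed form is consistent.

Yes, the closed form is correct.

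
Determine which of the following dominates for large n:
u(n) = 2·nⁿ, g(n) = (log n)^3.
Comparing growth rates:
Growth-rate hierarchy: log n ≺ any polynomial ≺ any exponential cⁿ (c>1) ≺ n! ≺ nⁿ.
super-exponential nⁿ dominates polylogarithmic (log n)^3 asymptotically.

u(n) grows faster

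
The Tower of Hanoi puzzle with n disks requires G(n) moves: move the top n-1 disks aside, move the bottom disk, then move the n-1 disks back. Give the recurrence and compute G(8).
Moving n disks = move the top n-1 disks aside (G(n-1) moves) + move the largest disk (1 move) + move the n-1 disks back on top (G(n-1) moves), so G(n) = 2G(n-1) + 1, with G(1) = 1 (a single disk takes one move).
First terms: 1, 3, 7, 15, 31, 63, … — each is one less than a power of 2. Indeed G(n) + 1 = 2(G(n-1) + 1) with G(1) + 1 = 2, so G(n) + 1 = 2ⁿ and G(n) = 2ⁿ - 1.
Hence G(8) = 2^8 - 1 = 256 - 1 = 255.

G(n) = 2G(n-1) + 1, G(1) = 1; G(8) = 255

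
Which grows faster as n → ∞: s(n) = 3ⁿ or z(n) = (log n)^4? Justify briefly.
Comparing growth rates:
Growth-rate hierarchy: log n ≺ any polynomial ≺ any exponential cⁿ (c>1) ≺ n! ≺ nⁿ.
exponential base 3 dominates polylogarithmic (log n)^4 asymptotically.

s(n) grows faster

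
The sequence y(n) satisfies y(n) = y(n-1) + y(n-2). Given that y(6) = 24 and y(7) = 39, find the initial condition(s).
Work backwards using y(k) = y(k+2) - y(k+1):
y(5) = y(7) - y(6) = 39 - 24 = 15
y(4) = y(6) - y(5) = 24 - 15 = 9
y(3) = y(5) - y(4) = 15 - 9 = 6
y(2) = y(4) - y(3) = 9 - 6 = 3
y(1) = y(3) - y(2) = 6 - 3 = 3
y(0) = y(2) - y(1) = 3 - 3 = 0

y(0) = 0, y(1) = 3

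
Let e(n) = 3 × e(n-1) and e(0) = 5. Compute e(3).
Computing step by step:
e(0) = 5
e(1) = 3 × 5 = 15
e(2) = 3 × 15 = 45
e(3) = 3 × 45 = 135

135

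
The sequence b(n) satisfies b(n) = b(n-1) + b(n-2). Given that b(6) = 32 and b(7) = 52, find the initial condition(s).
Work backwards using b(k) = b(k+2) - b(k+1):
b(5) = b(7) - b(6) = 52 - 32 = 20
b(4) = b(6) - b(5) = 32 - 20 = 12
b(3) = b(5) - b(4) = 20 - 12 = 8
b(2) = b(4) - b(3) = 12 - 8 = 4
b(1) = b(3) - b(2) = 8 - 4 = 4
b(0) = b(2) - b(1) = 4 - 4 = 0

b(0) = 0, b(1) = 4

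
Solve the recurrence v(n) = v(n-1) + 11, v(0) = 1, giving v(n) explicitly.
Recurrence: v(n) = v(n-1) + 11, initial: v(0) = 1.
Each step adds 11, so v(n) = v(0) + 11n = 11n + 1.

v(n) = 11n + 1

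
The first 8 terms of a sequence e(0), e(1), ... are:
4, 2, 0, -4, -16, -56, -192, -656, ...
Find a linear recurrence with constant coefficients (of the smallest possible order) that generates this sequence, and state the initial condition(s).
Look for the lowest-order linear relation among consecutive terms.
Observation: e(n) - 4·e(n-1) - (-2)·e(n-2) = 0 holds for the shown terms, and no order-1 relation e(n) = α·e(n-1) + β fits.
Check at n=3: 4·0 + (-2)·2 = -4. ✓

e(n) = 4e(n-1) - 2e(n-2), e(0) = 4, e(1) = 2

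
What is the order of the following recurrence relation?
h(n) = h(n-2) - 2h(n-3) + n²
The order is the largest lag k for which h(n-k) appears. Here the deepest term is h(n-3) (the n² term is non-homogeneous and does not affect the order), so the order is 3.

Order 3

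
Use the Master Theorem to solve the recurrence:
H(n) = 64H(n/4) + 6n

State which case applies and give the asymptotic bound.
Master Theorem template: H(n) = a·H(n/b) + f(n).
Here: a=64, b=4, f(n)=6n
Compute log_b(a) = log_4(64) = 3.
f(n) = 6n = O(n^(3-ε)) with ε = 2. Case 1: H(n) = Θ(n^log_b(a)) = Θ(n^3).

Case 1: H(n) = Θ(n^3)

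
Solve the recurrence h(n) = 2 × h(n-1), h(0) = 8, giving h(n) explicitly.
Recurrence: h(n) = 2 × h(n-1), initial: h(0) = 8.
Each term is 2 times the previous, so this is geometric with ratio 2. After n steps: h(n) = h(0)·2ⁿ = 8·2ⁿ.

h(n) = 8·2ⁿ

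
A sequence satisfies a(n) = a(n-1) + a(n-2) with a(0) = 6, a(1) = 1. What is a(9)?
Computing the sequence terms:
6, 1, 7, 8, 15, 23, 38, 61, 99, 160

160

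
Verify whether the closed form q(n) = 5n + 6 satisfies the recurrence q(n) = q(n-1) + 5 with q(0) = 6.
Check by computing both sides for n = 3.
From the recurrence with q(0) = 6:
  q(0) = 6, q(1) = 11, q(2) = 16, q(3) = 21
  so the recurrence gives q(3) = 21.
From the proposed closed form q(n) = 5n + 6:
  q(3) = 21.
Both sides give 21 at n = 3, and the initial condition(s) match, so the closed form is consistent.

Yes, the closed form is correct.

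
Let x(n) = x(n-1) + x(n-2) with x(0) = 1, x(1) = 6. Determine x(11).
Computing the sequence terms:
1, 6, 7, 13, 20, 33, 53, 86, 139, 225, 364, 589

589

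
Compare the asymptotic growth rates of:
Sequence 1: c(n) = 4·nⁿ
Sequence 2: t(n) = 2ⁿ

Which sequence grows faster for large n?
Comparing growth rates:
Growth-rate hierarchy: log n ≺ any polynomial ≺ any exponential cⁿ (c>1) ≺ n! ≺ nⁿ.
super-exponential nⁿ dominates exponential base 2 asymptotically.

c(n) grows faster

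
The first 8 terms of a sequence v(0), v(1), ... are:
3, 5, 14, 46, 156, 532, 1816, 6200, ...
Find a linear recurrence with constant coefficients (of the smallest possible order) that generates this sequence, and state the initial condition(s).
Look for the lowest-order linear relation among consecutive terms.
Observation: v(n) - 4·v(n-1) - (-2)·v(n-2) = 0 holds for the shown terms, and no order-1 relation v(n) = α·v(n-1) + β fits.
Check at n=3: 4·14 + (-2)·5 = 46. ✓

v(n) = 4v(n-1) - 2v(n-2), v(0) = 3, v(1) = 5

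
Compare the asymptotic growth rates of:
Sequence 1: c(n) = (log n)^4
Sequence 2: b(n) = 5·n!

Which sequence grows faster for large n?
Comparing growth rates:
Growth-rate hierarchy: log n ≺ any polynomial ≺ any exponential cⁿ (c>1) ≺ n! ≺ nⁿ.
factorial dominates polylogarithmic (log n)^4 asymptotically.

b(n) grows faster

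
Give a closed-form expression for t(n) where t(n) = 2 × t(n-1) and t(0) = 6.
Recurrence: t(n) = 2 × t(n-1), initial: t(0) = 6.
Each term is 2 times the previous, so this is geometric with ratio 2. After n steps: t(n) = t(0)·2ⁿ = 6·2ⁿ.

t(n) = 6·2ⁿ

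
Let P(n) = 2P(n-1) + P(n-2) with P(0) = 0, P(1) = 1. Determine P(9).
Computing the sequence terms:
0, 1, 2, 5, 12, 29, 70, 169, 408, 985

985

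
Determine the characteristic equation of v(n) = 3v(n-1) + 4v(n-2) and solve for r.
Substitute v(n) = rⁿ and divide through by rⁿ⁻²: r² - 3r - 4 = 0
Factor: (r + 1)(r - 4) = 0, so r = -1, 4.
General solution: v(n) = A·(-1)ⁿ + B·4ⁿ

Characteristic: r² - 3r - 4 = 0, Roots: r = -1, 4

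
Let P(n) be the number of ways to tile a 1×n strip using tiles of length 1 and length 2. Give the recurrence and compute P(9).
Condition on the last tile: it has length 1 (leaving a 1×(n-1) strip) or length 2 (leaving a 1×(n-2) strip), so P(n) = P(n-1) + P(n-2) (order-2 linear recurrence).
For 0 ≤ i < 2 only unit tiles fit, so P(i) = 1.
Iterating the recurrence: P(2) = 2, P(3) = 3, P(4) = 5, P(5) = 8, P(6) = 13, P(7) = 21, P(8) = 34, P(9) = 55.

P(n) = P(n-1) + P(n-2), with P(i) = 1 for 0 ≤ i < 2; P(9) = 55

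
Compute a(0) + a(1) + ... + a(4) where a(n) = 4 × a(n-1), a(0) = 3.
Computing the sequence terms: 3, 12, 48, 192, 768
Adding these values together:

1023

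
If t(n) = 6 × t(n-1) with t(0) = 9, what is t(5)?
Computing step by step:
t(0) = 9
t(1) = 6 × 9 = 54
t(2) = 6 × 54 = 324
t(3) = 6 × 324 = 1944
t(4) = 6 × 1944 = 11664
t(5) = 6 × 11664 = 69984

69984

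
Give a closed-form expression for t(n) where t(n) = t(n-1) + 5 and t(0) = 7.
Recurrence: t(n) = t(n-1) + 5, initial: t(0) = 7.
Each step adds 5, so t(n) = t(0) + 5n = 5n + 7.

t(n) = 5n + 7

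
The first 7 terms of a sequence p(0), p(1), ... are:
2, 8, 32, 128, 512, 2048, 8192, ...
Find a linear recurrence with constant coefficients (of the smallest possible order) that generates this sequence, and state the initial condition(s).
Look for the lowest-order linear relation among consecutive terms.
Observation: each term is 4× the previous.
Check at n=2: 4·8 = 32. ✓

p(n) = 4 × p(n-1), p(0) = 2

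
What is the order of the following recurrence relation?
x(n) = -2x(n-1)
The order is the largest lag k for which x(n-k) appears. Here the deepest term is x(n-1), so the order is 1.

Order 1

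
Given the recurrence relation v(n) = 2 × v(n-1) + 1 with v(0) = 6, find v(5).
Computing step by step:
v(0) = 6
v(1) = 2 × 6 + 1 = 13
v(2) = 2 × 13 + 1 = 27
v(3) = 2 × 27 + 1 = 55
v(4) = 2 × 55 + 1 = 111
v(5) = 2 × 111 + 1 = 223

223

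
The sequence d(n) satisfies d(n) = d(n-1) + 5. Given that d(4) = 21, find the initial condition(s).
d(4) = d(0) + 4·5, so d(0) = 21 - 20 = 1.

d(0) = 1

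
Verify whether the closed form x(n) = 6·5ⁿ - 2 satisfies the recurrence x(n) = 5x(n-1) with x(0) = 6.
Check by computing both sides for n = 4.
From the recurrence with x(0) = 6:
  x(0) = 6, x(1) = 30, x(2) = 150, x(3) = 750, x(4) = 3750
  so the recurrence gives x(4) = 3750.
From the proposed closed form x(n) = 6·5ⁿ - 2:
  x(4) = 3748.
The recurrence gives 3750 but the closed form gives 3748, so the closed form does not satisfy the recurrence.

No, the closed form is incorrect.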